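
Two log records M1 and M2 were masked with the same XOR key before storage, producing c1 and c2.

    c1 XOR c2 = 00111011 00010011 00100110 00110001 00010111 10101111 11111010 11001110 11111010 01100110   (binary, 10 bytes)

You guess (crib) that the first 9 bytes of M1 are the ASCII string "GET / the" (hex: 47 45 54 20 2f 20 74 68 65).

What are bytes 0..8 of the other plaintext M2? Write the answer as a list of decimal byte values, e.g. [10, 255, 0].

[124, 86, 114, 17, 56, 143, 142, 166, 159]

Since c1 ⊕ c2 = M1 ⊕ M2, XORing with the guessed M1 bytes yields the corresponding M2 bytes: M2 = (c1 ⊕ c2) ⊕ M1.
3b xor 47 = 7c
13 xor 45 = 56
26 xor 54 = 72
31 xor 20 = 11
17 xor 2f = 38
af xor 20 = 8f
fa xor 74 = 8e
ce xor 68 = a6
fa xor 65 = 9f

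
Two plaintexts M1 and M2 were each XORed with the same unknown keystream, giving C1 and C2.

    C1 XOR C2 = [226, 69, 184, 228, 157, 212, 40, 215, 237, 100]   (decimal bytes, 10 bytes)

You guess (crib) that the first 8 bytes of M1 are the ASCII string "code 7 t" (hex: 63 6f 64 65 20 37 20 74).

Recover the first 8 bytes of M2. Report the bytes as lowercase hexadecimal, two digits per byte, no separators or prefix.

Since C1 ⊕ C2 = M1 ⊕ M2, XORing with the guessed M1 bytes yields the corresponding M2 bytes: M2 = (C1 ⊕ C2) ⊕ M1.
e2 ⊕ 63 = 81
45 ⊕ 6f = 2a
b8 ⊕ 64 = dc
e4 ⊕ 65 = 81
9d ⊕ 20 = bd
d4 ⊕ 37 = e3
28 ⊕ 20 = 08
d7 ⊕ 74 = a3

812adc81bde308a3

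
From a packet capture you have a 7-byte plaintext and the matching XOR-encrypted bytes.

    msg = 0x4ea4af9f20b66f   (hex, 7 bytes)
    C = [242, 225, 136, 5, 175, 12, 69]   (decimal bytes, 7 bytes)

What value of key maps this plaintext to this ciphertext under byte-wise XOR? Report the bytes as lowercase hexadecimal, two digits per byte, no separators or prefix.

Since C = msg ⊕ key, XORing both sides with msg gives key = msg ⊕ C.
byte 0: 4e ^ f2 = bc
byte 1: a4 ^ e1 = 45
byte 2: af ^ 88 = 27
byte 3: 9f ^ 05 = 9a
byte 4: 20 ^ af = 8f
byte 5: b6 ^ 0c = ba
byte 6: 6f ^ 45 = 2a

bc45279a8fba2a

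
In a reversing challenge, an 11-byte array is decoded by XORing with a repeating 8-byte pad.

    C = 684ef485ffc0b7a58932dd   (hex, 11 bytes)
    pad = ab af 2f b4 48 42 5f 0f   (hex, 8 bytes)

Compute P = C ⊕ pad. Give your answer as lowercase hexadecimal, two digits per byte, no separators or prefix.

c3e1db31b782e8aa229df2

The 8-byte key repeats, so the effective keystream is ab af 2f b4 48 42 5f 0f ab af 2f.
byte 0: 68 ^ ab = c3
byte 1: 4e ^ af = e1
byte 2: f4 ^ 2f = db
byte 3: 85 ^ b4 = 31
byte 4: ff ^ 48 = b7
byte 5: c0 ^ 42 = 82
byte 6: b7 ^ 5f = e8
byte 7: a5 ^ 0f = aa
byte 8: 89 ^ ab = 22
byte 9: 32 ^ af = 9d
byte 10: dd ^ 2f = f2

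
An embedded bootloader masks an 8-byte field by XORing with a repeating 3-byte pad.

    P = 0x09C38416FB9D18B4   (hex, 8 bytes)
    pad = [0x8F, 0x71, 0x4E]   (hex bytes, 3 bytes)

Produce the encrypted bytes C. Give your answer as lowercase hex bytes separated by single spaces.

86 b2 ca 99 8a d3 97 c5

The 3-byte key repeats, so the effective keystream is 8f 71 4e 8f 71 4e 8f 71.
byte 0: 09 ⊕ 8f = 86
byte 1: c3 ⊕ 71 = b2
byte 2: 84 ⊕ 4e = ca
byte 3: 16 ⊕ 8f = 99
byte 4: fb ⊕ 71 = 8a
byte 5: 9d ⊕ 4e = d3
byte 6: 18 ⊕ 8f = 97
byte 7: b4 ⊕ 71 = c5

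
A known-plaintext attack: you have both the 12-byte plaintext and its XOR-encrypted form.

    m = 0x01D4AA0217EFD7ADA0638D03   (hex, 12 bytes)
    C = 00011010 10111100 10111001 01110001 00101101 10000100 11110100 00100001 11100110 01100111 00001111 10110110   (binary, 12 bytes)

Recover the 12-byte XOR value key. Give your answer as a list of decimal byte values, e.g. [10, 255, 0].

Since C = m ⊕ key, XORing both sides with m gives key = m ⊕ C.
01 ^ 1a = 1b
d4 ^ bc = 68
aa ^ b9 = 13
02 ^ 71 = 73
17 ^ 2d = 3a
ef ^ 84 = 6b
d7 ^ f4 = 23
ad ^ 21 = 8c
a0 ^ e6 = 46
63 ^ 67 = 04
8d ^ 0f = 82
03 ^ b6 = b5

[27, 104, 19, 115, 58, 107, 35, 140, 70, 4, 130, 181]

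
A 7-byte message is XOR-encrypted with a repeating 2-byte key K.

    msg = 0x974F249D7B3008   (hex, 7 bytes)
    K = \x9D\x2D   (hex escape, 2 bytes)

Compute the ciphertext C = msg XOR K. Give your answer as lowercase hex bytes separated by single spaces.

The 2-byte key repeats, so the effective keystream is 9d 2d 9d 2d 9d 2d 9d.
byte 0: 151 XOR 157 =  10
byte 1:  79 XOR  45 =  98
byte 2:  36 XOR 157 = 185
byte 3: 157 XOR  45 = 176
byte 4: 123 XOR 157 = 230
byte 5:  48 XOR  45 =  29
byte 6:   8 XOR 157 = 149

0a 62 b9 b0 e6 1d 95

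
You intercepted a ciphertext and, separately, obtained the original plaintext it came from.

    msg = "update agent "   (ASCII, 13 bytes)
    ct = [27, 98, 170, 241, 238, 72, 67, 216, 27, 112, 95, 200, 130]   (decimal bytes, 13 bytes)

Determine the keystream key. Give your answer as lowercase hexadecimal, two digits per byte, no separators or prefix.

6e12ce909a2d63b97c1531bca2

Since ct = msg ⊕ key, XORing both sides with msg gives key = msg ⊕ ct.
117 ^  27 = 110
112 ^  98 =  18
100 ^ 170 = 206
 97 ^ 241 = 144
116 ^ 238 = 154
101 ^  72 =  45
 32 ^  67 =  99
 97 ^ 216 = 185
103 ^  27 = 124
101 ^ 112 =  21
110 ^  95 =  49
116 ^ 200 = 188
 32 ^ 130 = 162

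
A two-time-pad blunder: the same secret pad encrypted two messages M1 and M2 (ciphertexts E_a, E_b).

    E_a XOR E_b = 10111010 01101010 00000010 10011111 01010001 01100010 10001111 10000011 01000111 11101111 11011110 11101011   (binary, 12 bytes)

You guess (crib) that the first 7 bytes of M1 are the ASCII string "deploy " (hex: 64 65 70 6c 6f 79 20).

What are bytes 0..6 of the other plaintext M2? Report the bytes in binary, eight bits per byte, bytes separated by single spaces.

Since E_a ⊕ E_b = M1 ⊕ M2, XORing with the guessed M1 bytes yields the corresponding M2 bytes: M2 = (E_a ⊕ E_b) ⊕ M1.
ba ⊕ 64 = de
6a ⊕ 65 = 0f
02 ⊕ 70 = 72
9f ⊕ 6c = f3
51 ⊕ 6f = 3e
62 ⊕ 79 = 1b
8f ⊕ 20 = af

11011110 00001111 01110010 11110011 00111110 00011011 10101111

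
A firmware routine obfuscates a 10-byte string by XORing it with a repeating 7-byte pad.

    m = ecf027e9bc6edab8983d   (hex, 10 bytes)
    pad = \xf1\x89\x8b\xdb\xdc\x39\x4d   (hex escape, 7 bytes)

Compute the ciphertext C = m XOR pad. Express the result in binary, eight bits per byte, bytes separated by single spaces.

00011101 01111001 10101100 00110010 01100000 01010111 10010111 01001001 00010001 10110110

The 7-byte key repeats, so the effective keystream is f1 89 8b db dc 39 4d f1 89 8b.
byte 0: ec ^ f1 = 1d
byte 1: f0 ^ 89 = 79
byte 2: 27 ^ 8b = ac
byte 3: e9 ^ db = 32
byte 4: bc ^ dc = 60
byte 5: 6e ^ 39 = 57
byte 6: da ^ 4d = 97
byte 7: b8 ^ f1 = 49
byte 8: 98 ^ 89 = 11
byte 9: 3d ^ 8b = b6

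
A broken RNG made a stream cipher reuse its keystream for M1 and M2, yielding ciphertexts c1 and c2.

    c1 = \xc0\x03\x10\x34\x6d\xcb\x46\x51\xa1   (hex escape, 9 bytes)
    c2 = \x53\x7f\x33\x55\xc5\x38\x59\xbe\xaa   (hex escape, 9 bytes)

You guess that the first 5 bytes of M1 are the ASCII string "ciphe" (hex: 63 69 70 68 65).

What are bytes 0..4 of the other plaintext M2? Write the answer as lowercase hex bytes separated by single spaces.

f0 15 53 09 cd

First, c1 ⊕ c2 = (M1 ⊕ K) ⊕ (M2 ⊕ K) = M1 ⊕ M2, so the key drops out. Then M2 = (M1 ⊕ M2) ⊕ M1 over the first 5 bytes.
byte 0: (c0 ⊕ 53) ⊕ 63 = 93 ⊕ 63 = f0
byte 1: (03 ⊕ 7f) ⊕ 69 = 7c ⊕ 69 = 15
byte 2: (10 ⊕ 33) ⊕ 70 = 23 ⊕ 70 = 53
byte 3: (34 ⊕ 55) ⊕ 68 = 61 ⊕ 68 = 09
byte 4: (6d ⊕ c5) ⊕ 65 = a8 ⊕ 65 = cd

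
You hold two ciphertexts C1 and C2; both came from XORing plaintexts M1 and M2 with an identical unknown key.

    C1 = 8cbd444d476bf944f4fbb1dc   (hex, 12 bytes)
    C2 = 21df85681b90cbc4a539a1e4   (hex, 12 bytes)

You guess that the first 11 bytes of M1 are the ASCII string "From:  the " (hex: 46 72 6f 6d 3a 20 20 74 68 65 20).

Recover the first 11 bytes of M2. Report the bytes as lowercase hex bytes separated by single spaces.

eb 10 ae 48 66 db 12 f4 39 a7 30

First, C1 ⊕ C2 = (M1 ⊕ K) ⊕ (M2 ⊕ K) = M1 ⊕ M2, so the key drops out. Then M2 = (M1 ⊕ M2) ⊕ M1 over the first 11 bytes.
byte 0: (8c ⊕ 21) ⊕ 46 = ad ⊕ 46 = eb
byte 1: (bd ⊕ df) ⊕ 72 = 62 ⊕ 72 = 10
byte 2: (44 ⊕ 85) ⊕ 6f = c1 ⊕ 6f = ae
byte 3: (4d ⊕ 68) ⊕ 6d = 25 ⊕ 6d = 48
byte 4: (47 ⊕ 1b) ⊕ 3a = 5c ⊕ 3a = 66
byte 5: (6b ⊕ 90) ⊕ 20 = fb ⊕ 20 = db
byte 6: (f9 ⊕ cb) ⊕ 20 = 32 ⊕ 20 = 12
byte 7: (44 ⊕ c4) ⊕ 74 = 80 ⊕ 74 = f4
byte 8: (f4 ⊕ a5) ⊕ 68 = 51 ⊕ 68 = 39
byte 9: (fb ⊕ 39) ⊕ 65 = c2 ⊕ 65 = a7
byte 10: (b1 ⊕ a1) ⊕ 20 = 10 ⊕ 20 = 30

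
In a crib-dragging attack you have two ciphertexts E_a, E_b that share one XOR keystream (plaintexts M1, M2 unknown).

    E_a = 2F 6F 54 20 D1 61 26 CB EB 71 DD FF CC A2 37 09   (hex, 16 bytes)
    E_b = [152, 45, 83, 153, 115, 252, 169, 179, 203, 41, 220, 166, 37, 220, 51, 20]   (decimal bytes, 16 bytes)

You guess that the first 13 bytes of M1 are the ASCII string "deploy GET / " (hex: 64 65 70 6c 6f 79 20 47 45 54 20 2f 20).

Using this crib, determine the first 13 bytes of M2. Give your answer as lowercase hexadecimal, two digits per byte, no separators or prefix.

d32777d5cde4af3f650c2176c9

First, E_a ⊕ E_b = (M1 ⊕ K) ⊕ (M2 ⊕ K) = M1 ⊕ M2, so the key drops out. Then M2 = (M1 ⊕ M2) ⊕ M1 over the first 13 bytes.
byte 0: (2f XOR 98) XOR 64 = b7 XOR 64 = d3
byte 1: (6f XOR 2d) XOR 65 = 42 XOR 65 = 27
byte 2: (54 XOR 53) XOR 70 = 07 XOR 70 = 77
byte 3: (20 XOR 99) XOR 6c = b9 XOR 6c = d5
byte 4: (d1 XOR 73) XOR 6f = a2 XOR 6f = cd
byte 5: (61 XOR fc) XOR 79 = 9d XOR 79 = e4
byte 6: (26 XOR a9) XOR 20 = 8f XOR 20 = af
byte 7: (cb XOR b3) XOR 47 = 78 XOR 47 = 3f
byte 8: (eb XOR cb) XOR 45 = 20 XOR 45 = 65
byte 9: (71 XOR 29) XOR 54 = 58 XOR 54 = 0c
byte 10: (dd XOR dc) XOR 20 = 01 XOR 20 = 21
byte 11: (ff XOR a6) XOR 2f = 59 XOR 2f = 76
byte 12: (cc XOR 25) XOR 20 = e9 XOR 20 = c9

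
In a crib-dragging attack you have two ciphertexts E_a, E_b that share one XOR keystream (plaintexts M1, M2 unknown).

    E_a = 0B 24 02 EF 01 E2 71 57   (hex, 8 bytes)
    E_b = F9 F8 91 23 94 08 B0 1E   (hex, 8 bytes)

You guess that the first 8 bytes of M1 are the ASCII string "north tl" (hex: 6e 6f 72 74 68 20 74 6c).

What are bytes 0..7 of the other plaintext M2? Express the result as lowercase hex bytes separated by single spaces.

9c b3 e1 b8 fd ca b5 25

First, E_a ⊕ E_b = (M1 ⊕ K) ⊕ (M2 ⊕ K) = M1 ⊕ M2, so the key drops out. Then M2 = (M1 ⊕ M2) ⊕ M1 over the first 8 bytes.
byte 0: (0b XOR f9) XOR 6e = f2 XOR 6e = 9c
byte 1: (24 XOR f8) XOR 6f = dc XOR 6f = b3
byte 2: (02 XOR 91) XOR 72 = 93 XOR 72 = e1
byte 3: (ef XOR 23) XOR 74 = cc XOR 74 = b8
byte 4: (01 XOR 94) XOR 68 = 95 XOR 68 = fd
byte 5: (e2 XOR 08) XOR 20 = ea XOR 20 = ca
byte 6: (71 XOR b0) XOR 74 = c1 XOR 74 = b5
byte 7: (57 XOR 1e) XOR 6c = 49 XOR 6c = 25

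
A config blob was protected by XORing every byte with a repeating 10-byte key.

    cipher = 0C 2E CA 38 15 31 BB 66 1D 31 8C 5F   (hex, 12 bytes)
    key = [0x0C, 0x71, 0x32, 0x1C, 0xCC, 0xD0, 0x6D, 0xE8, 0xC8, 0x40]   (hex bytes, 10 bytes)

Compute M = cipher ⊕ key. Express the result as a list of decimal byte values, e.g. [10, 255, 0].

[0, 95, 248, 36, 217, 225, 214, 142, 213, 113, 128, 46]

The 10-byte key repeats, so the effective keystream is 0c 71 32 1c cc d0 6d e8 c8 40 0c 71.
byte 0:  12 XOR  12 =   0
byte 1:  46 XOR 113 =  95
byte 2: 202 XOR  50 = 248
byte 3:  56 XOR  28 =  36
byte 4:  21 XOR 204 = 217
byte 5:  49 XOR 208 = 225
byte 6: 187 XOR 109 = 214
byte 7: 102 XOR 232 = 142
byte 8:  29 XOR 200 = 213
byte 9:  49 XOR  64 = 113
byte 10: 140 XOR  12 = 128
byte 11:  95 XOR 113 =  46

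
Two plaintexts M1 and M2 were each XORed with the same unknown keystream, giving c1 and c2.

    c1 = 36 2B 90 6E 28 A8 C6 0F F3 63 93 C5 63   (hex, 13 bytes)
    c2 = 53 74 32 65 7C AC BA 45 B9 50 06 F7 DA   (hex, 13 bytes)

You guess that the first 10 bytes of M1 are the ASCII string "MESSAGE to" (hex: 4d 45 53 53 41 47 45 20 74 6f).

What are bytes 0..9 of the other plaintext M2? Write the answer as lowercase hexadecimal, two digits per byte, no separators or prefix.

281af1581543396a3e5c

First, c1 ⊕ c2 = (M1 ⊕ K) ⊕ (M2 ⊕ K) = M1 ⊕ M2, so the key drops out. Then M2 = (M1 ⊕ M2) ⊕ M1 over the first 10 bytes.
byte 0: (36 xor 53) xor 4d = 65 xor 4d = 28
byte 1: (2b xor 74) xor 45 = 5f xor 45 = 1a
byte 2: (90 xor 32) xor 53 = a2 xor 53 = f1
byte 3: (6e xor 65) xor 53 = 0b xor 53 = 58
byte 4: (28 xor 7c) xor 41 = 54 xor 41 = 15
byte 5: (a8 xor ac) xor 47 = 04 xor 47 = 43
byte 6: (c6 xor ba) xor 45 = 7c xor 45 = 39
byte 7: (0f xor 45) xor 20 = 4a xor 20 = 6a
byte 8: (f3 xor b9) xor 74 = 4a xor 74 = 3e
byte 9: (63 xor 50) xor 6f = 33 xor 6f = 5c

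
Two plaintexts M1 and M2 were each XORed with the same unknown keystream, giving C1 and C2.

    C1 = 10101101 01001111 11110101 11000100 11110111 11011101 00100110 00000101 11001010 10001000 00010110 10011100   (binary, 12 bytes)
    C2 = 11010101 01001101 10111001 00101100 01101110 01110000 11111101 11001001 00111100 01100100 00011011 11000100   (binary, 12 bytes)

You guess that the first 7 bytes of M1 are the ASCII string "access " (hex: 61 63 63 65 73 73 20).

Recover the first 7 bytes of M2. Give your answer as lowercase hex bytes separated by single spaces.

First, C1 ⊕ C2 = (M1 ⊕ K) ⊕ (M2 ⊕ K) = M1 ⊕ M2, so the key drops out. Then M2 = (M1 ⊕ M2) ⊕ M1 over the first 7 bytes.
byte 0: (ad XOR d5) XOR 61 = 78 XOR 61 = 19
byte 1: (4f XOR 4d) XOR 63 = 02 XOR 63 = 61
byte 2: (f5 XOR b9) XOR 63 = 4c XOR 63 = 2f
byte 3: (c4 XOR 2c) XOR 65 = e8 XOR 65 = 8d
byte 4: (f7 XOR 6e) XOR 73 = 99 XOR 73 = ea
byte 5: (dd XOR 70) XOR 73 = ad XOR 73 = de
byte 6: (26 XOR fd) XOR 20 = db XOR 20 = fb

19 61 2f 8d ea de fb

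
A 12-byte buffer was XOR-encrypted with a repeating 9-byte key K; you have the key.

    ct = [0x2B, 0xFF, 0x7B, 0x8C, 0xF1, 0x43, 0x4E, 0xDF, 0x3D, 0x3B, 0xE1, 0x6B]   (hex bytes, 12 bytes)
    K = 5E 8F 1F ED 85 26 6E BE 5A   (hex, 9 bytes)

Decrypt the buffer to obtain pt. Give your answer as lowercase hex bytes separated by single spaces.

The 9-byte key repeats, so the effective keystream is 5e 8f 1f ed 85 26 6e be 5a 5e 8f 1f.
byte 0: 2b ⊕ 5e = 75
byte 1: ff ⊕ 8f = 70
byte 2: 7b ⊕ 1f = 64
byte 3: 8c ⊕ ed = 61
byte 4: f1 ⊕ 85 = 74
byte 5: 43 ⊕ 26 = 65
byte 6: 4e ⊕ 6e = 20
byte 7: df ⊕ be = 61
byte 8: 3d ⊕ 5a = 67
byte 9: 3b ⊕ 5e = 65
byte 10: e1 ⊕ 8f = 6e
byte 11: 6b ⊕ 1f = 74

75 70 64 61 74 65 20 61 67 65 6e 74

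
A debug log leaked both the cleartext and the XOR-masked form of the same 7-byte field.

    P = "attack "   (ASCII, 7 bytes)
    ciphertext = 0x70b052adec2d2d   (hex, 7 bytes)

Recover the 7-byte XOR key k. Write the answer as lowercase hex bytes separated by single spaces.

Since ciphertext = P ⊕ k, XORing both sides with P gives k = P ⊕ ciphertext.
 97 xor 112 =  17
116 xor 176 = 196
116 xor  82 =  38
 97 xor 173 = 204
 99 xor 236 = 143
107 xor  45 =  70
 32 xor  45 =  13

11 c4 26 cc 8f 46 0d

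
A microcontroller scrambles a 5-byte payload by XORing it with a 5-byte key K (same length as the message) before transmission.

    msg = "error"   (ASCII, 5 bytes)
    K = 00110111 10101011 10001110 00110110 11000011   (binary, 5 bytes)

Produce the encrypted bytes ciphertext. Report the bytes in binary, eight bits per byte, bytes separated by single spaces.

XOR is its own inverse, so applying the key byte-wise gives the result directly.
01100101 xor 00110111 = 01010010
01110010 xor 10101011 = 11011001
01110010 xor 10001110 = 11111100
01101111 xor 00110110 = 01011001
01110010 xor 11000011 = 10110001

01010010 11011001 11111100 01011001 10110001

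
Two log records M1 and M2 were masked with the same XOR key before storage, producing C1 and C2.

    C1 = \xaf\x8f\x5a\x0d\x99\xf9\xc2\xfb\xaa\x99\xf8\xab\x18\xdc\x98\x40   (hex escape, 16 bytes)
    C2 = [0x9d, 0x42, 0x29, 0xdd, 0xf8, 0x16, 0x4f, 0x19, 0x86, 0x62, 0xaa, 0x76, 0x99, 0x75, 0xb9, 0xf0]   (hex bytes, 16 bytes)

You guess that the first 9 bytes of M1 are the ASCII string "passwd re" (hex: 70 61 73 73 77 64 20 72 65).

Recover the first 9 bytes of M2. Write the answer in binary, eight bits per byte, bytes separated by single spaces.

01000010 10101100 00000000 10100011 00010110 10001011 10101101 10010000 01001001

First, C1 ⊕ C2 = (M1 ⊕ K) ⊕ (M2 ⊕ K) = M1 ⊕ M2, so the key drops out. Then M2 = (M1 ⊕ M2) ⊕ M1 over the first 9 bytes.
byte 0: (af xor 9d) xor 70 = 32 xor 70 = 42
byte 1: (8f xor 42) xor 61 = cd xor 61 = ac
byte 2: (5a xor 29) xor 73 = 73 xor 73 = 00
byte 3: (0d xor dd) xor 73 = d0 xor 73 = a3
byte 4: (99 xor f8) xor 77 = 61 xor 77 = 16
byte 5: (f9 xor 16) xor 64 = ef xor 64 = 8b
byte 6: (c2 xor 4f) xor 20 = 8d xor 20 = ad
byte 7: (fb xor 19) xor 72 = e2 xor 72 = 90
byte 8: (aa xor 86) xor 65 = 2c xor 65 = 49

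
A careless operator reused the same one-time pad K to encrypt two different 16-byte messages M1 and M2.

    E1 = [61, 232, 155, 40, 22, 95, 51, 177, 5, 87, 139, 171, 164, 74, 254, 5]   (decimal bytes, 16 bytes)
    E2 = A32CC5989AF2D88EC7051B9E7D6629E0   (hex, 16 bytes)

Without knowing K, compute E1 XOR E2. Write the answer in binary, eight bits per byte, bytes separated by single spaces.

E1 ⊕ E2 = (M1 ⊕ K) ⊕ (M2 ⊕ K) = M1 ⊕ M2 — the shared key cancels under XOR.
 61 ⊕ 163 = 158
232 ⊕  44 = 196
155 ⊕ 197 =  94
 40 ⊕ 152 = 176
 22 ⊕ 154 = 140
 95 ⊕ 242 = 173
 51 ⊕ 216 = 235
177 ⊕ 142 =  63
  5 ⊕ 199 = 194
 87 ⊕   5 =  82
139 ⊕  27 = 144
171 ⊕ 158 =  53
164 ⊕ 125 = 217
 74 ⊕ 102 =  44
254 ⊕  41 = 215
  5 ⊕ 224 = 229

10011110 11000100 01011110 10110000 10001100 10101101 11101011 00111111 11000010 01010010 10010000 00110101 11011001 00101100 11010111 11100101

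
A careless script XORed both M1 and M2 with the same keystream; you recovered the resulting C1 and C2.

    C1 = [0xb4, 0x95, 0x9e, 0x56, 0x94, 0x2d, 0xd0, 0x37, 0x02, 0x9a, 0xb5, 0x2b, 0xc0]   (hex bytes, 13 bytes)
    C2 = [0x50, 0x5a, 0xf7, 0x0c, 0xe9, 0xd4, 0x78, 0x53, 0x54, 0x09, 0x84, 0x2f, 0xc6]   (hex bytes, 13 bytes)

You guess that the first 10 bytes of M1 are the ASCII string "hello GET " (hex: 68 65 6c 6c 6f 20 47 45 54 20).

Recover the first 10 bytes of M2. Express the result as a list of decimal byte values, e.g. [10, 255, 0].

First, C1 ⊕ C2 = (M1 ⊕ K) ⊕ (M2 ⊕ K) = M1 ⊕ M2, so the key drops out. Then M2 = (M1 ⊕ M2) ⊕ M1 over the first 10 bytes.
byte 0: (b4 ^ 50) ^ 68 = e4 ^ 68 = 8c
byte 1: (95 ^ 5a) ^ 65 = cf ^ 65 = aa
byte 2: (9e ^ f7) ^ 6c = 69 ^ 6c = 05
byte 3: (56 ^ 0c) ^ 6c = 5a ^ 6c = 36
byte 4: (94 ^ e9) ^ 6f = 7d ^ 6f = 12
byte 5: (2d ^ d4) ^ 20 = f9 ^ 20 = d9
byte 6: (d0 ^ 78) ^ 47 = a8 ^ 47 = ef
byte 7: (37 ^ 53) ^ 45 = 64 ^ 45 = 21
byte 8: (02 ^ 54) ^ 54 = 56 ^ 54 = 02
byte 9: (9a ^ 09) ^ 20 = 93 ^ 20 = b3

[140, 170, 5, 54, 18, 217, 239, 33, 2, 179]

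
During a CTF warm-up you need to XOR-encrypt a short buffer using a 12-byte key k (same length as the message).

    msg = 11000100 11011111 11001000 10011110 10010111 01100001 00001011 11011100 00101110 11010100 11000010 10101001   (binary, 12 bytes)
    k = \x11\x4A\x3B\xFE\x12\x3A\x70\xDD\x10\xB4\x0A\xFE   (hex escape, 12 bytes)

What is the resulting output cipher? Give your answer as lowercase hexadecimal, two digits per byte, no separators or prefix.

d595f360855b7b013e60c857

byte 0: 196 xor  17 = 213
byte 1: 223 xor  74 = 149
byte 2: 200 xor  59 = 243
byte 3: 158 xor 254 =  96
byte 4: 151 xor  18 = 133
byte 5:  97 xor  58 =  91
byte 6:  11 xor 112 = 123
byte 7: 220 xor 221 =   1
byte 8:  46 xor  16 =  62
byte 9: 212 xor 180 =  96
byte 10: 194 xor  10 = 200
byte 11: 169 xor 254 =  87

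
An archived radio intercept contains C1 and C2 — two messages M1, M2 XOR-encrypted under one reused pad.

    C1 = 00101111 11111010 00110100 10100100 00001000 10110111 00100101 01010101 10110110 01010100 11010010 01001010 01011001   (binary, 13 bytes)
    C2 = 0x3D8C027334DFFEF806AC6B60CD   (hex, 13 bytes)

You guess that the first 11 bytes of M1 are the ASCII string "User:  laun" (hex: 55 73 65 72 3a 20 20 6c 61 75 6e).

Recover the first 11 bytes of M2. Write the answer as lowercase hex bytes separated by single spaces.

First, C1 ⊕ C2 = (M1 ⊕ K) ⊕ (M2 ⊕ K) = M1 ⊕ M2, so the key drops out. Then M2 = (M1 ⊕ M2) ⊕ M1 over the first 11 bytes.
byte 0: (2f xor 3d) xor 55 = 12 xor 55 = 47
byte 1: (fa xor 8c) xor 73 = 76 xor 73 = 05
byte 2: (34 xor 02) xor 65 = 36 xor 65 = 53
byte 3: (a4 xor 73) xor 72 = d7 xor 72 = a5
byte 4: (08 xor 34) xor 3a = 3c xor 3a = 06
byte 5: (b7 xor df) xor 20 = 68 xor 20 = 48
byte 6: (25 xor fe) xor 20 = db xor 20 = fb
byte 7: (55 xor f8) xor 6c = ad xor 6c = c1
byte 8: (b6 xor 06) xor 61 = b0 xor 61 = d1
byte 9: (54 xor ac) xor 75 = f8 xor 75 = 8d
byte 10: (d2 xor 6b) xor 6e = b9 xor 6e = d7

47 05 53 a5 06 48 fb c1 d1 8d d7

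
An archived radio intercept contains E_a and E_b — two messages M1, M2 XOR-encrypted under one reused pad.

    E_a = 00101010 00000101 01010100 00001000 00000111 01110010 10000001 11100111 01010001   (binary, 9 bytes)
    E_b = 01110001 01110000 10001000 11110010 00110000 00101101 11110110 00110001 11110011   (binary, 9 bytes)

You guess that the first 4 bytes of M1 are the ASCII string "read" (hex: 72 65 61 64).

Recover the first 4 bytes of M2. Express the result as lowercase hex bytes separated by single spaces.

29 10 bd 9e

First, E_a ⊕ E_b = (M1 ⊕ K) ⊕ (M2 ⊕ K) = M1 ⊕ M2, so the key drops out. Then M2 = (M1 ⊕ M2) ⊕ M1 over the first 4 bytes.
byte 0: (2a ^ 71) ^ 72 = 5b ^ 72 = 29
byte 1: (05 ^ 70) ^ 65 = 75 ^ 65 = 10
byte 2: (54 ^ 88) ^ 61 = dc ^ 61 = bd
byte 3: (08 ^ f2) ^ 64 = fa ^ 64 = 9e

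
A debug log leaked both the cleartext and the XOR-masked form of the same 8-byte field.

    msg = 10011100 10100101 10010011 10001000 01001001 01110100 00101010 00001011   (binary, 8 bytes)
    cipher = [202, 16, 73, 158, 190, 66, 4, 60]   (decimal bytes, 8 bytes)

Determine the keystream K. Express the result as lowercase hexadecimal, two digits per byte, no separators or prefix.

56b5da16f7362e37

Since cipher = msg ⊕ K, XORing both sides with msg gives K = msg ⊕ cipher.
9c xor ca = 56
a5 xor 10 = b5
93 xor 49 = da
88 xor 9e = 16
49 xor be = f7
74 xor 42 = 36
2a xor 04 = 2e
0b xor 3c = 37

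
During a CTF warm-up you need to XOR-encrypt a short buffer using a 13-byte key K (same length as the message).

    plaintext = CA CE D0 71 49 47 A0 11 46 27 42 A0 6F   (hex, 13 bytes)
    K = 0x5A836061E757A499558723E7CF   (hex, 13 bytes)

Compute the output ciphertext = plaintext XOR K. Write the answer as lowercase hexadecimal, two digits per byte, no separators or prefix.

ca ⊕ 5a = 90
ce ⊕ 83 = 4d
d0 ⊕ 60 = b0
71 ⊕ 61 = 10
49 ⊕ e7 = ae
47 ⊕ 57 = 10
a0 ⊕ a4 = 04
11 ⊕ 99 = 88
46 ⊕ 55 = 13
27 ⊕ 87 = a0
42 ⊕ 23 = 61
a0 ⊕ e7 = 47
6f ⊕ cf = a0

904db010ae10048813a06147a0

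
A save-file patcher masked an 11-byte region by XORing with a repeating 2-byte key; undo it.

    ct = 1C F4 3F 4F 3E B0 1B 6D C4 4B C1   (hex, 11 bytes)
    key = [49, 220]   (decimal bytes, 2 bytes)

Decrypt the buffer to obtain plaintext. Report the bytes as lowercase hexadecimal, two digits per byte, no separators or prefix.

The 2-byte key repeats, so the effective keystream is 31 dc 31 dc 31 dc 31 dc 31 dc 31.
byte 0: 1c xor 31 = 2d
byte 1: f4 xor dc = 28
byte 2: 3f xor 31 = 0e
byte 3: 4f xor dc = 93
byte 4: 3e xor 31 = 0f
byte 5: b0 xor dc = 6c
byte 6: 1b xor 31 = 2a
byte 7: 6d xor dc = b1
byte 8: c4 xor 31 = f5
byte 9: 4b xor dc = 97
byte 10: c1 xor 31 = f0

2d280e930f6c2ab1f597f0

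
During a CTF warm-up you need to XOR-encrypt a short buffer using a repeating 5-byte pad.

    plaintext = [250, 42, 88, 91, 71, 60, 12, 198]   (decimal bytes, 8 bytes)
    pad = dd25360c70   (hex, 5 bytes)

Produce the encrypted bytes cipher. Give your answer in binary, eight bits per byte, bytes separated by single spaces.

The 5-byte key repeats, so the effective keystream is dd 25 36 0c 70 dd 25 36.
byte 0: 11111010 ^ 11011101 = 00100111
byte 1: 00101010 ^ 00100101 = 00001111
byte 2: 01011000 ^ 00110110 = 01101110
byte 3: 01011011 ^ 00001100 = 01010111
byte 4: 01000111 ^ 01110000 = 00110111
byte 5: 00111100 ^ 11011101 = 11100001
byte 6: 00001100 ^ 00100101 = 00101001
byte 7: 11000110 ^ 00110110 = 11110000

00100111 00001111 01101110 01010111 00110111 11100001 00101001 11110000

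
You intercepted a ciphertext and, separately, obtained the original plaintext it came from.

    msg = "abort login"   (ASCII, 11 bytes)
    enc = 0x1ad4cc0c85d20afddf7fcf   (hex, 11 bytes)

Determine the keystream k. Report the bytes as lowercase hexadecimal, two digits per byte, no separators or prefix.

Since enc = msg ⊕ k, XORing both sides with msg gives k = msg ⊕ enc.
61 xor 1a = 7b
62 xor d4 = b6
6f xor cc = a3
72 xor 0c = 7e
74 xor 85 = f1
20 xor d2 = f2
6c xor 0a = 66
6f xor fd = 92
67 xor df = b8
69 xor 7f = 16
6e xor cf = a1

7bb6a37ef1f26692b816a1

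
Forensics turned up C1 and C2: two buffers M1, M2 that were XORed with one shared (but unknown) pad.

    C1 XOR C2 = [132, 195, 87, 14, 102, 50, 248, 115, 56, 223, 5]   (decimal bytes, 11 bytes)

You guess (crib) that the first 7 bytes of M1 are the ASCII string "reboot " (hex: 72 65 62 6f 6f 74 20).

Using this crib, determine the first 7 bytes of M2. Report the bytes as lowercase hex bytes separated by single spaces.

Since C1 ⊕ C2 = M1 ⊕ M2, XORing with the guessed M1 bytes yields the corresponding M2 bytes: M2 = (C1 ⊕ C2) ⊕ M1.
84 XOR 72 = f6
c3 XOR 65 = a6
57 XOR 62 = 35
0e XOR 6f = 61
66 XOR 6f = 09
32 XOR 74 = 46
f8 XOR 20 = d8

f6 a6 35 61 09 46 d8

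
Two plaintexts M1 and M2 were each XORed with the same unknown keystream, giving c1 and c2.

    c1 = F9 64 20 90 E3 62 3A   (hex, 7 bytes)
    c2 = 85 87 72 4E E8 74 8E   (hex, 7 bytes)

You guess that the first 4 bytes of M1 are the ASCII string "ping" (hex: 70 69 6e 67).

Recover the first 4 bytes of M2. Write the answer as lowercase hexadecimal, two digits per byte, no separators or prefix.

First, c1 ⊕ c2 = (M1 ⊕ K) ⊕ (M2 ⊕ K) = M1 ⊕ M2, so the key drops out. Then M2 = (M1 ⊕ M2) ⊕ M1 over the first 4 bytes.
byte 0: (f9 ⊕ 85) ⊕ 70 = 7c ⊕ 70 = 0c
byte 1: (64 ⊕ 87) ⊕ 69 = e3 ⊕ 69 = 8a
byte 2: (20 ⊕ 72) ⊕ 6e = 52 ⊕ 6e = 3c
byte 3: (90 ⊕ 4e) ⊕ 67 = de ⊕ 67 = b9

0c8a3cb9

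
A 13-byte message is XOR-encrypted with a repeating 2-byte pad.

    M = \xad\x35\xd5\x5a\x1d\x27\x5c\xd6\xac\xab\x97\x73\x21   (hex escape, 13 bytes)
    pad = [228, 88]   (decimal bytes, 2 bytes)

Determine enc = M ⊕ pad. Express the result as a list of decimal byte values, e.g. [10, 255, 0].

[73, 109, 49, 2, 249, 127, 184, 142, 72, 243, 115, 43, 197]

The 2-byte key repeats, so the effective keystream is e4 58 e4 58 e4 58 e4 58 e4 58 e4 58 e4.
byte 0: ad ^ e4 = 49
byte 1: 35 ^ 58 = 6d
byte 2: d5 ^ e4 = 31
byte 3: 5a ^ 58 = 02
byte 4: 1d ^ e4 = f9
byte 5: 27 ^ 58 = 7f
byte 6: 5c ^ e4 = b8
byte 7: d6 ^ 58 = 8e
byte 8: ac ^ e4 = 48
byte 9: ab ^ 58 = f3
byte 10: 97 ^ e4 = 73
byte 11: 73 ^ 58 = 2b
byte 12: 21 ^ e4 = c5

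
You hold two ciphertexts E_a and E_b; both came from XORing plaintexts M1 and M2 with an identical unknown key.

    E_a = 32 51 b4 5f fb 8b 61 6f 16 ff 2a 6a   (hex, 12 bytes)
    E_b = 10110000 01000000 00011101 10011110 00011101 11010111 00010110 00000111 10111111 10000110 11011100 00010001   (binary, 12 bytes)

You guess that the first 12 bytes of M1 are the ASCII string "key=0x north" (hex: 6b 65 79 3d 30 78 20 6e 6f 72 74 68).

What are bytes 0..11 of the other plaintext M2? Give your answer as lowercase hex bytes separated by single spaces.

First, E_a ⊕ E_b = (M1 ⊕ K) ⊕ (M2 ⊕ K) = M1 ⊕ M2, so the key drops out. Then M2 = (M1 ⊕ M2) ⊕ M1 over the first 12 bytes.
byte 0: (32 ⊕ b0) ⊕ 6b = 82 ⊕ 6b = e9
byte 1: (51 ⊕ 40) ⊕ 65 = 11 ⊕ 65 = 74
byte 2: (b4 ⊕ 1d) ⊕ 79 = a9 ⊕ 79 = d0
byte 3: (5f ⊕ 9e) ⊕ 3d = c1 ⊕ 3d = fc
byte 4: (fb ⊕ 1d) ⊕ 30 = e6 ⊕ 30 = d6
byte 5: (8b ⊕ d7) ⊕ 78 = 5c ⊕ 78 = 24
byte 6: (61 ⊕ 16) ⊕ 20 = 77 ⊕ 20 = 57
byte 7: (6f ⊕ 07) ⊕ 6e = 68 ⊕ 6e = 06
byte 8: (16 ⊕ bf) ⊕ 6f = a9 ⊕ 6f = c6
byte 9: (ff ⊕ 86) ⊕ 72 = 79 ⊕ 72 = 0b
byte 10: (2a ⊕ dc) ⊕ 74 = f6 ⊕ 74 = 82
byte 11: (6a ⊕ 11) ⊕ 68 = 7b ⊕ 68 = 13

e9 74 d0 fc d6 24 57 06 c6 0b 82 13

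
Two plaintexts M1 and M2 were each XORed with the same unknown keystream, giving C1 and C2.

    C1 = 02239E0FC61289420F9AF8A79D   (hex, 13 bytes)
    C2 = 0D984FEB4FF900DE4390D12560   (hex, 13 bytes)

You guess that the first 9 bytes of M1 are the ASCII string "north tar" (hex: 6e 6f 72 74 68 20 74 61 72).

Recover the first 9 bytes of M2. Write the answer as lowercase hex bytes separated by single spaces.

First, C1 ⊕ C2 = (M1 ⊕ K) ⊕ (M2 ⊕ K) = M1 ⊕ M2, so the key drops out. Then M2 = (M1 ⊕ M2) ⊕ M1 over the first 9 bytes.
byte 0: (02 xor 0d) xor 6e = 0f xor 6e = 61
byte 1: (23 xor 98) xor 6f = bb xor 6f = d4
byte 2: (9e xor 4f) xor 72 = d1 xor 72 = a3
byte 3: (0f xor eb) xor 74 = e4 xor 74 = 90
byte 4: (c6 xor 4f) xor 68 = 89 xor 68 = e1
byte 5: (12 xor f9) xor 20 = eb xor 20 = cb
byte 6: (89 xor 00) xor 74 = 89 xor 74 = fd
byte 7: (42 xor de) xor 61 = 9c xor 61 = fd
byte 8: (0f xor 43) xor 72 = 4c xor 72 = 3e

61 d4 a3 90 e1 cb fd fd 3e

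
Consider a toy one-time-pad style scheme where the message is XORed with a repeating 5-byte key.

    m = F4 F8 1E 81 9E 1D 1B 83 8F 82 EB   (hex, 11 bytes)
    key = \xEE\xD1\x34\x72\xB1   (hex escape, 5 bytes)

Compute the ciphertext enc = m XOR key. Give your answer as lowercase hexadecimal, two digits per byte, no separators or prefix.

The 5-byte key repeats, so the effective keystream is ee d1 34 72 b1 ee d1 34 72 b1 ee.
byte 0: f4 XOR ee = 1a
byte 1: f8 XOR d1 = 29
byte 2: 1e XOR 34 = 2a
byte 3: 81 XOR 72 = f3
byte 4: 9e XOR b1 = 2f
byte 5: 1d XOR ee = f3
byte 6: 1b XOR d1 = ca
byte 7: 83 XOR 34 = b7
byte 8: 8f XOR 72 = fd
byte 9: 82 XOR b1 = 33
byte 10: eb XOR ee = 05

1a292af32ff3cab7fd3305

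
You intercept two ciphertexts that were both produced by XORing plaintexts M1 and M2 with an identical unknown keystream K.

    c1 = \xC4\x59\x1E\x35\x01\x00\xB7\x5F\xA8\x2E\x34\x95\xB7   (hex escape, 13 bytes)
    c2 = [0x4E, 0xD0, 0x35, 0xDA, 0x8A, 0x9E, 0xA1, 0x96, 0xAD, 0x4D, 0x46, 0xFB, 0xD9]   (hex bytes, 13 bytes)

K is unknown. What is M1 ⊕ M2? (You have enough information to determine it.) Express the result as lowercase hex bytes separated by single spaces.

8a 89 2b ef 8b 9e 16 c9 05 63 72 6e 6e

c1 ⊕ c2 = (M1 ⊕ K) ⊕ (M2 ⊕ K) = M1 ⊕ M2 — the shared key cancels under XOR.
byte 0: c4 ⊕ 4e = 8a
byte 1: 59 ⊕ d0 = 89
byte 2: 1e ⊕ 35 = 2b
byte 3: 35 ⊕ da = ef
byte 4: 01 ⊕ 8a = 8b
byte 5: 00 ⊕ 9e = 9e
byte 6: b7 ⊕ a1 = 16
byte 7: 5f ⊕ 96 = c9
byte 8: a8 ⊕ ad = 05
byte 9: 2e ⊕ 4d = 63
byte 10: 34 ⊕ 46 = 72
byte 11: 95 ⊕ fb = 6e
byte 12: b7 ⊕ d9 = 6e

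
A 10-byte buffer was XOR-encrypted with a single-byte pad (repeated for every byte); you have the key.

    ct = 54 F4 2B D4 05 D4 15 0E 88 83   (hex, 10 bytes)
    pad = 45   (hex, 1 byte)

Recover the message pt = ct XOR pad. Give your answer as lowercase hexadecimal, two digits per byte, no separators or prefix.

11b16e914091504bcdc6

The 1-byte key repeats, so the effective keystream is 45 45 45 45 45 45 45 45 45 45.
byte 0: 54 ^ 45 = 11
byte 1: f4 ^ 45 = b1
byte 2: 2b ^ 45 = 6e
byte 3: d4 ^ 45 = 91
byte 4: 05 ^ 45 = 40
byte 5: d4 ^ 45 = 91
byte 6: 15 ^ 45 = 50
byte 7: 0e ^ 45 = 4b
byte 8: 88 ^ 45 = cd
byte 9: 83 ^ 45 = c6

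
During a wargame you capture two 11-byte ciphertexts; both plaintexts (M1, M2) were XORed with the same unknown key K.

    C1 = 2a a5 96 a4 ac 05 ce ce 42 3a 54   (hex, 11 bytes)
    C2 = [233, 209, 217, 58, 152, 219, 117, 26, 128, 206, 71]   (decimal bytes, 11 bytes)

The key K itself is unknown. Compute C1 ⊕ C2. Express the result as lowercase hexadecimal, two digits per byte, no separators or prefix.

c3744f9e34debbd4c2f413

C1 ⊕ C2 = (M1 ⊕ K) ⊕ (M2 ⊕ K) = M1 ⊕ M2 — the shared key cancels under XOR.
byte 0:  42 ^ 233 = 195
byte 1: 165 ^ 209 = 116
byte 2: 150 ^ 217 =  79
byte 3: 164 ^  58 = 158
byte 4: 172 ^ 152 =  52
byte 5:   5 ^ 219 = 222
byte 6: 206 ^ 117 = 187
byte 7: 206 ^  26 = 212
byte 8:  66 ^ 128 = 194
byte 9:  58 ^ 206 = 244
byte 10:  84 ^  71 =  19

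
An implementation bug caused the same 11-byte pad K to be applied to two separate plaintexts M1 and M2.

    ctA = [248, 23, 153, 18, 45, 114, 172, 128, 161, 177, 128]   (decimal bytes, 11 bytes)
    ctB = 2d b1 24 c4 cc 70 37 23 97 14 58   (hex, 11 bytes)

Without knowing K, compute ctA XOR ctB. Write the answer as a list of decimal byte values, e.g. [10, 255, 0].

[213, 166, 189, 214, 225, 2, 155, 163, 54, 165, 216]

ctA ⊕ ctB = (M1 ⊕ K) ⊕ (M2 ⊕ K) = M1 ⊕ M2 — the shared key cancels under XOR.
248 ⊕  45 = 213
 23 ⊕ 177 = 166
153 ⊕  36 = 189
 18 ⊕ 196 = 214
 45 ⊕ 204 = 225
114 ⊕ 112 =   2
172 ⊕  55 = 155
128 ⊕  35 = 163
161 ⊕ 151 =  54
177 ⊕  20 = 165
128 ⊕  88 = 216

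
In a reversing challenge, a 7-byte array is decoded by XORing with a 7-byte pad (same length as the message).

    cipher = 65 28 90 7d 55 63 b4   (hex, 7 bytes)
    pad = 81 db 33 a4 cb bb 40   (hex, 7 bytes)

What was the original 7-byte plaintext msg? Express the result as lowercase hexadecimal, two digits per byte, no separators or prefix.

e4f3a3d99ed8f4

XOR is its own inverse, so applying the key byte-wise gives the result directly.
65 xor 81 = e4
28 xor db = f3
90 xor 33 = a3
7d xor a4 = d9
55 xor cb = 9e
63 xor bb = d8
b4 xor 40 = f4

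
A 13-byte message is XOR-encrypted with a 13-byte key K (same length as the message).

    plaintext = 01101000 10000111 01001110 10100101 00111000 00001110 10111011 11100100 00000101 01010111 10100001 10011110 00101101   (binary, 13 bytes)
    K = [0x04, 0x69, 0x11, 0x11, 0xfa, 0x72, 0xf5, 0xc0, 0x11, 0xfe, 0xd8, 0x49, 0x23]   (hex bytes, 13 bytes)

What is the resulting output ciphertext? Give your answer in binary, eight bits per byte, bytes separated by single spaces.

01101100 11101110 01011111 10110100 11000010 01111100 01001110 00100100 00010100 10101001 01111001 11010111 00001110

XOR is its own inverse, so applying the key byte-wise gives the result directly.
byte 0: 104 XOR   4 = 108
byte 1: 135 XOR 105 = 238
byte 2:  78 XOR  17 =  95
byte 3: 165 XOR  17 = 180
byte 4:  56 XOR 250 = 194
byte 5:  14 XOR 114 = 124
byte 6: 187 XOR 245 =  78
byte 7: 228 XOR 192 =  36
byte 8:   5 XOR  17 =  20
byte 9:  87 XOR 254 = 169
byte 10: 161 XOR 216 = 121
byte 11: 158 XOR  73 = 215
byte 12:  45 XOR  35 =  14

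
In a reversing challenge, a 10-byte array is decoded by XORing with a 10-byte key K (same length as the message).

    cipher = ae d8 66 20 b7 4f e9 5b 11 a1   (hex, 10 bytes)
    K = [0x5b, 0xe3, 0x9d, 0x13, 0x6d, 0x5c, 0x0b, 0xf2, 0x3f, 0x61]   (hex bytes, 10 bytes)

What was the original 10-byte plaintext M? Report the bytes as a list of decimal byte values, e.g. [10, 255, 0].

ae XOR 5b = f5
d8 XOR e3 = 3b
66 XOR 9d = fb
20 XOR 13 = 33
b7 XOR 6d = da
4f XOR 5c = 13
e9 XOR 0b = e2
5b XOR f2 = a9
11 XOR 3f = 2e
a1 XOR 61 = c0

[245, 59, 251, 51, 218, 19, 226, 169, 46, 192]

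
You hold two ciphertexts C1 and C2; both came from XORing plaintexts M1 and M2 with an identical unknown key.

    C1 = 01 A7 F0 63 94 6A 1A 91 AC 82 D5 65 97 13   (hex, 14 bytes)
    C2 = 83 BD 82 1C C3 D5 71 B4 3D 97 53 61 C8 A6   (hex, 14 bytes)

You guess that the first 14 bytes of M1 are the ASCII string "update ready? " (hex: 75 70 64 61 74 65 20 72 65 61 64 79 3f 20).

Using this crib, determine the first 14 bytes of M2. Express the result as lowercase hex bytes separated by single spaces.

f7 6a 16 1e 23 da 4b 57 f4 74 e2 7d 60 95

First, C1 ⊕ C2 = (M1 ⊕ K) ⊕ (M2 ⊕ K) = M1 ⊕ M2, so the key drops out. Then M2 = (M1 ⊕ M2) ⊕ M1 over the first 14 bytes.
byte 0: (01 ⊕ 83) ⊕ 75 = 82 ⊕ 75 = f7
byte 1: (a7 ⊕ bd) ⊕ 70 = 1a ⊕ 70 = 6a
byte 2: (f0 ⊕ 82) ⊕ 64 = 72 ⊕ 64 = 16
byte 3: (63 ⊕ 1c) ⊕ 61 = 7f ⊕ 61 = 1e
byte 4: (94 ⊕ c3) ⊕ 74 = 57 ⊕ 74 = 23
byte 5: (6a ⊕ d5) ⊕ 65 = bf ⊕ 65 = da
byte 6: (1a ⊕ 71) ⊕ 20 = 6b ⊕ 20 = 4b
byte 7: (91 ⊕ b4) ⊕ 72 = 25 ⊕ 72 = 57
byte 8: (ac ⊕ 3d) ⊕ 65 = 91 ⊕ 65 = f4
byte 9: (82 ⊕ 97) ⊕ 61 = 15 ⊕ 61 = 74
byte 10: (d5 ⊕ 53) ⊕ 64 = 86 ⊕ 64 = e2
byte 11: (65 ⊕ 61) ⊕ 79 = 04 ⊕ 79 = 7d
byte 12: (97 ⊕ c8) ⊕ 3f = 5f ⊕ 3f = 60
byte 13: (13 ⊕ a6) ⊕ 20 = b5 ⊕ 20 = 95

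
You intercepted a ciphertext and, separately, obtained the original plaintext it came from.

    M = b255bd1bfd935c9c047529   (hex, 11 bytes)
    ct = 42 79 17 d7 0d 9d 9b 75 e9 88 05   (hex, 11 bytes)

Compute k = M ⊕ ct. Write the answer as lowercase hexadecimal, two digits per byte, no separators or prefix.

Since ct = M ⊕ k, XORing both sides with M gives k = M ⊕ ct.
b2 xor 42 = f0
55 xor 79 = 2c
bd xor 17 = aa
1b xor d7 = cc
fd xor 0d = f0
93 xor 9d = 0e
5c xor 9b = c7
9c xor 75 = e9
04 xor e9 = ed
75 xor 88 = fd
29 xor 05 = 2c

f02caaccf00ec7e9edfd2c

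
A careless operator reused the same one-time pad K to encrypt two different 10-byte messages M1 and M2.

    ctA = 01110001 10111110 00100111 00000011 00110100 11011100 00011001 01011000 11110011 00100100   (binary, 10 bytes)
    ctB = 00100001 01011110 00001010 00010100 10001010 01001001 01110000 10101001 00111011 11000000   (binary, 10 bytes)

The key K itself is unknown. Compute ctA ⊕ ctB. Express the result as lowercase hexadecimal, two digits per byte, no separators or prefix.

ctA ⊕ ctB = (M1 ⊕ K) ⊕ (M2 ⊕ K) = M1 ⊕ M2 — the shared key cancels under XOR.
byte 0: 113 ⊕  33 =  80
byte 1: 190 ⊕  94 = 224
byte 2:  39 ⊕  10 =  45
byte 3:   3 ⊕  20 =  23
byte 4:  52 ⊕ 138 = 190
byte 5: 220 ⊕  73 = 149
byte 6:  25 ⊕ 112 = 105
byte 7:  88 ⊕ 169 = 241
byte 8: 243 ⊕  59 = 200
byte 9:  36 ⊕ 192 = 228

50e02d17be9569f1c8e4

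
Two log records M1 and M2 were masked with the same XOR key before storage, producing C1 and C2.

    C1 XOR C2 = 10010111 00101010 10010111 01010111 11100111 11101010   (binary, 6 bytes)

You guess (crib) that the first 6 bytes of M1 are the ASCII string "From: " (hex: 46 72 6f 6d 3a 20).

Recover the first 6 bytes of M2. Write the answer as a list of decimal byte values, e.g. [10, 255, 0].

[209, 88, 248, 58, 221, 202]

Since C1 ⊕ C2 = M1 ⊕ M2, XORing with the guessed M1 bytes yields the corresponding M2 bytes: M2 = (C1 ⊕ C2) ⊕ M1.
97 xor 46 = d1
2a xor 72 = 58
97 xor 6f = f8
57 xor 6d = 3a
e7 xor 3a = dd
ea xor 20 = ca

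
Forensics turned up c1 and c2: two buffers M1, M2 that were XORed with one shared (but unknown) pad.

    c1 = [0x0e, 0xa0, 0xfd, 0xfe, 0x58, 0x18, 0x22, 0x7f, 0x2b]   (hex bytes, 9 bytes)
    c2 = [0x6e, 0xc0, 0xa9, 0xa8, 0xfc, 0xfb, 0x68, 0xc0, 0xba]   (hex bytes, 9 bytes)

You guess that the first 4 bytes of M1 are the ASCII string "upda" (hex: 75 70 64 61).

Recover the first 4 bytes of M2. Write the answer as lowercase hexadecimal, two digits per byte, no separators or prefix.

15103037

First, c1 ⊕ c2 = (M1 ⊕ K) ⊕ (M2 ⊕ K) = M1 ⊕ M2, so the key drops out. Then M2 = (M1 ⊕ M2) ⊕ M1 over the first 4 bytes.
byte 0: (0e XOR 6e) XOR 75 = 60 XOR 75 = 15
byte 1: (a0 XOR c0) XOR 70 = 60 XOR 70 = 10
byte 2: (fd XOR a9) XOR 64 = 54 XOR 64 = 30
byte 3: (fe XOR a8) XOR 61 = 56 XOR 61 = 37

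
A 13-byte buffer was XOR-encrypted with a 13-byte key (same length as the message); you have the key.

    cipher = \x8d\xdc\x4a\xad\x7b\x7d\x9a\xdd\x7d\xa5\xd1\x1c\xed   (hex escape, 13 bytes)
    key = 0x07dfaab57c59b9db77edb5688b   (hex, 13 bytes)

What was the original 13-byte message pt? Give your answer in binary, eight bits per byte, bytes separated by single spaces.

XOR is its own inverse, so applying the key byte-wise gives the result directly.
8d ⊕ 07 = 8a
dc ⊕ df = 03
4a ⊕ aa = e0
ad ⊕ b5 = 18
7b ⊕ 7c = 07
7d ⊕ 59 = 24
9a ⊕ b9 = 23
dd ⊕ db = 06
7d ⊕ 77 = 0a
a5 ⊕ ed = 48
d1 ⊕ b5 = 64
1c ⊕ 68 = 74
ed ⊕ 8b = 66

10001010 00000011 11100000 00011000 00000111 00100100 00100011 00000110 00001010 01001000 01100100 01110100 01100110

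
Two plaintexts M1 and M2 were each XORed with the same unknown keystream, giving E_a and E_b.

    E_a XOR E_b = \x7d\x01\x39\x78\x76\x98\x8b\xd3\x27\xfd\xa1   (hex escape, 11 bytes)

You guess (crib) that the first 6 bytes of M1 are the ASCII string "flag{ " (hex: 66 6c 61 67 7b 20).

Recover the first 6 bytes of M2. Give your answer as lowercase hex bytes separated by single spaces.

1b 6d 58 1f 0d b8

Since E_a ⊕ E_b = M1 ⊕ M2, XORing with the guessed M1 bytes yields the corresponding M2 bytes: M2 = (E_a ⊕ E_b) ⊕ M1.
7d xor 66 = 1b
01 xor 6c = 6d
39 xor 61 = 58
78 xor 67 = 1f
76 xor 7b = 0d
98 xor 20 = b8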